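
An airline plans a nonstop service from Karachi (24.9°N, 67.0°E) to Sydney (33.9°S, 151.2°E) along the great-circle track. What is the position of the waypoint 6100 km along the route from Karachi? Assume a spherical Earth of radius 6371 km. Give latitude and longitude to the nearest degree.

Write both endpoints as unit vectors p₁, p₂ with components (cos φ cos λ, cos φ sin λ, sin φ).
The central angle between the endpoints is δ = arccos(p₁·p₂) ≈ 1.730 rad (99.1°). The total great-circle distance is δ·R ≈ 1.730 × 6371 ≈ 11023 km, so the target fraction is f = 6100/11023 ≈ 0.553.
Interpolate at f ≈ 0.553 with slerp weights a = sin((1−f)δ)/sin δ ≈ 0.707, b = sin(fδ)/sin δ ≈ 0.828.
p = a·p₁ + b·p₂ ≈ (-0.352, 0.922, -0.164); φ = arcsin(p_z) ≈ -9.45°, λ = atan2(p_y, p_x) ≈ 110.90°.

≈ 9°S, 111°E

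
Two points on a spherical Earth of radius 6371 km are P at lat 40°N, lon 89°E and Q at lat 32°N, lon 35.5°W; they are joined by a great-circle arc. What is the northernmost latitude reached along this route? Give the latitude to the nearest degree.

≈ 58°N

The great circle lies in the plane with unit normal n̂ = (p₁ × p₂)/|p₁ × p₂|.
Here n̂_z ≈ -0.536; the vertex latitude is φ_max = arccos|n̂_z| ≈ 57.6°.
Check via Clairaut: cos φ_max = |cos φ₁| · sin C = cos(40.0°)·sin(44.4°) ≈ 0.536, again giving ≈ 57.6°.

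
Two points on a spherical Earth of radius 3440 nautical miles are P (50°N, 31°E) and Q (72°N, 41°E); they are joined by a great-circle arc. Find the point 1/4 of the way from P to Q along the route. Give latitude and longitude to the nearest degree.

≈ (56°N, 32°E)

From cos δ = sin φ₁ sin φ₂ + cos φ₁ cos φ₂ cos Δλ, the central angle is δ ≈ 0.392 rad (22.5°).
Interpolate at f = 1/4 with slerp weights a = sin((1−f)δ)/sin δ ≈ 0.759, b = sin(fδ)/sin δ ≈ 0.256.
p = a·p₁ + b·p₂ ≈ (0.478, 0.303, 0.825); φ = arcsin(p_z) ≈ 55.55°, λ = atan2(p_y, p_x) ≈ 32.39°.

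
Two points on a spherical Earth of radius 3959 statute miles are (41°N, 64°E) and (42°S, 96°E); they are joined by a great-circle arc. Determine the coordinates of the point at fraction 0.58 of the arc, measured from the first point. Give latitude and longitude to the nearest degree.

Convert each endpoint to a unit vector on the sphere (x = cos φ cos λ, y = cos φ sin λ, z = sin φ).
The central angle between the endpoints is δ = arccos(p₁·p₂) ≈ 1.534 rad (87.9°).
Interpolate at f = 0.58 with slerp weights a = sin((1−f)δ)/sin δ ≈ 0.601, b = sin(fδ)/sin δ ≈ 0.777.
p = a·p₁ + b·p₂ ≈ (0.138, 0.982, -0.126); φ = arcsin(p_z) ≈ -7.23°, λ = atan2(p_y, p_x) ≈ 81.98°.

≈ (7°S, 82°E)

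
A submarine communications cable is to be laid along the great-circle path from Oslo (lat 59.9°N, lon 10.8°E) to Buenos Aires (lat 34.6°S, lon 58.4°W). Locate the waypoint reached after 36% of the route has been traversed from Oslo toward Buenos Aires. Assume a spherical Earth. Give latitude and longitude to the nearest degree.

≈ lat 29°N, lon 26°W

Write both endpoints as unit vectors p₁, p₂ with components (cos φ cos λ, cos φ sin λ, sin φ).
The central angle between the endpoints is δ = arccos(p₁·p₂) ≈ 1.923 rad (110.2°).
Interpolate at f = 0.36 with slerp weights a = sin((1−f)δ)/sin δ ≈ 1.004, b = sin(fδ)/sin δ ≈ 0.680.
p = a·p₁ + b·p₂ ≈ (0.788, -0.382, 0.483); φ = arcsin(p_z) ≈ 28.86°, λ = atan2(p_y, p_x) ≈ -25.88°.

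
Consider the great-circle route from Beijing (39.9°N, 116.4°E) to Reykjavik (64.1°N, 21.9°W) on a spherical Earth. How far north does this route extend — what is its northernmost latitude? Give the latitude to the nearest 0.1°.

The great circle lies in the plane with unit normal n̂ = (p₁ × p₂)/|p₁ × p₂|.
Here n̂_z ≈ -0.236; the vertex latitude is φ_max = arccos|n̂_z| ≈ 76.4°.
Check via Clairaut: cos φ_max = |cos φ₁| · sin C = cos(39.9°)·sin(17.9°) ≈ 0.236, again giving ≈ 76.4°.

≈ 76.4°N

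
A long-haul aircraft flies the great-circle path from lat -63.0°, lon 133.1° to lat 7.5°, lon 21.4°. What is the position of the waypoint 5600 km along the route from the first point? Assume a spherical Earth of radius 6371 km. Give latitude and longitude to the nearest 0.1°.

≈ lat -41.7°, lon 50.7°

Convert each endpoint to a unit vector on the sphere (x = cos φ cos λ, y = cos φ sin λ, z = sin φ).
The central angle between the endpoints is δ = arccos(p₁·p₂) ≈ 1.857 rad (106.4°). The total great-circle distance is δ·R ≈ 1.857 × 6371 ≈ 11834 km, so the target fraction is f = 5600/11834 ≈ 0.473.
Interpolate at f ≈ 0.473 with slerp weights a = sin((1−f)δ)/sin δ ≈ 0.865, b = sin(fδ)/sin δ ≈ 0.803.
p = a·p₁ + b·p₂ ≈ (0.473, 0.577, -0.666); φ = arcsin(p_z) ≈ -41.75°, λ = atan2(p_y, p_x) ≈ 50.68°.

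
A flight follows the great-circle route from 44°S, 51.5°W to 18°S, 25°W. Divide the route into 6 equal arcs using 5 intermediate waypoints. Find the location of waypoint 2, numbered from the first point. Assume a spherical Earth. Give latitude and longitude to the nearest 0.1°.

≈ 36.0°S, 40.9°W

Convert each endpoint to a unit vector on the sphere (x = cos φ cos λ, y = cos φ sin λ, z = sin φ).
The central angle between the endpoints is δ = arccos(p₁·p₂) ≈ 0.597 rad (34.2°).
Interpolate at f = 2/6 with slerp weights a = sin((1−f)δ)/sin δ ≈ 0.689, b = sin(fδ)/sin δ ≈ 0.352.
p = a·p₁ + b·p₂ ≈ (0.612, -0.529, -0.588); φ = arcsin(p_z) ≈ -35.99°, λ = atan2(p_y, p_x) ≈ -40.87°.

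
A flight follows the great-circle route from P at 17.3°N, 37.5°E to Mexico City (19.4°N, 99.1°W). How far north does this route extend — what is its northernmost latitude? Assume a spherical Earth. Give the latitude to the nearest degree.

≈ 42°N

The great circle lies in the plane with unit normal n̂ = (p₁ × p₂)/|p₁ × p₂|.
Here n̂_z ≈ -0.744; the vertex latitude is φ_max = arccos|n̂_z| ≈ 41.9°.
Check via Clairaut: cos φ_max = |cos φ₁| · sin C = cos(17.3°)·sin(51.2°) ≈ 0.744, again giving ≈ 41.9°.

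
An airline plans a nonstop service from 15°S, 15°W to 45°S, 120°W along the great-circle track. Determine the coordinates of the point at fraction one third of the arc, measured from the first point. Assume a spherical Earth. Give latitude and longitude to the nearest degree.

≈ 35°S, 40°W

Write both endpoints as unit vectors p₁, p₂ with components (cos φ cos λ, cos φ sin λ, sin φ).
The central angle between the endpoints is δ = arccos(p₁·p₂) ≈ 1.565 rad (89.6°).
Interpolate at f = 1/3 with slerp weights a = sin((1−f)δ)/sin δ ≈ 0.864, b = sin(fδ)/sin δ ≈ 0.498.
p = a·p₁ + b·p₂ ≈ (0.630, -0.521, -0.576); φ = arcsin(p_z) ≈ -35.16°, λ = atan2(p_y, p_x) ≈ -39.60°.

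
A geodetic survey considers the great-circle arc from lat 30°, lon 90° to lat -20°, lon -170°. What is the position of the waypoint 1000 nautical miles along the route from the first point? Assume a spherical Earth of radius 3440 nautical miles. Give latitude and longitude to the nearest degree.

≈ lat 25°, lon 108°

From cos δ = sin φ₁ sin φ₂ + cos φ₁ cos φ₂ cos Δλ, the central angle is δ ≈ 1.888 rad (108.2°). The total great-circle distance is δ·R ≈ 1.888 × 3440 ≈ 6496 nmi, so the target fraction is f = 1000/6496 ≈ 0.154.
Interpolate at f ≈ 0.154 with slerp weights a = sin((1−f)δ)/sin δ ≈ 1.052, b = sin(fδ)/sin δ ≈ 0.302.
p = a·p₁ + b·p₂ ≈ (-0.279, 0.862, 0.423); φ = arcsin(p_z) ≈ 25.02°, λ = atan2(p_y, p_x) ≈ 107.95°.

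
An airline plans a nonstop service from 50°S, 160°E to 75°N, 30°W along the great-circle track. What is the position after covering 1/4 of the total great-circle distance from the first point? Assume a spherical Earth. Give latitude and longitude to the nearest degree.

≈ 11°S, 164°E

From cos δ = sin φ₁ sin φ₂ + cos φ₁ cos φ₂ cos Δλ, the central angle is δ ≈ 2.699 rad (154.7°).
Interpolate at f = 1/4 with slerp weights a = sin((1−f)δ)/sin δ ≈ 2.100, b = sin(fδ)/sin δ ≈ 1.460.
p = a·p₁ + b·p₂ ≈ (-0.941, 0.273, -0.199); φ = arcsin(p_z) ≈ -11.46°, λ = atan2(p_y, p_x) ≈ 163.84°.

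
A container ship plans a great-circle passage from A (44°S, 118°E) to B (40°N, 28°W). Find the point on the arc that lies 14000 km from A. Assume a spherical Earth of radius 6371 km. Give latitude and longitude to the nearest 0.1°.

≈ (25.9°N, 2.0°E)

Convert each endpoint to a unit vector on the sphere (x = cos φ cos λ, y = cos φ sin λ, z = sin φ).
The central angle between the endpoints is δ = arccos(p₁·p₂) ≈ 2.698 rad (154.6°). The total great-circle distance is δ·R ≈ 2.698 × 6371 ≈ 17191 km, so the target fraction is f = 14000/17191 ≈ 0.814.
Interpolate at f ≈ 0.814 with slerp weights a = sin((1−f)δ)/sin δ ≈ 1.120, b = sin(fδ)/sin δ ≈ 1.889.
p = a·p₁ + b·p₂ ≈ (0.899, 0.032, 0.436); φ = arcsin(p_z) ≈ 25.86°, λ = atan2(p_y, p_x) ≈ 2.03°.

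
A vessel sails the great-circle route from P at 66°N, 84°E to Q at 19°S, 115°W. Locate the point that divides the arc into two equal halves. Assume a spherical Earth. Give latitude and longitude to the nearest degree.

Write both endpoints as unit vectors p₁, p₂ with components (cos φ cos λ, cos φ sin λ, sin φ).
The central angle between the endpoints is δ = arccos(p₁·p₂) ≈ 2.293 rad (131.4°).
Interpolate at f = 1/2 with slerp weights a = sin((1−f)δ)/sin δ ≈ 1.215, b = sin(fδ)/sin δ ≈ 1.215.
p = a·p₁ + b·p₂ ≈ (-0.434, -0.549, 0.714); φ = arcsin(p_z) ≈ 45.57°, λ = atan2(p_y, p_x) ≈ -128.28°.

≈ 46°N, 128°W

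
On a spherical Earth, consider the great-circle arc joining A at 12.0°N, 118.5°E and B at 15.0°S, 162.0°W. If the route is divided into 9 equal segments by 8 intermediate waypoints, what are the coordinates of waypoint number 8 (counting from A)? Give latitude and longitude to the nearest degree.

From cos δ = sin φ₁ sin φ₂ + cos φ₁ cos φ₂ cos Δλ, the central angle is δ ≈ 1.452 rad (83.2°).
Interpolate at f = 8/9 with slerp weights a = sin((1−f)δ)/sin δ ≈ 0.162, b = sin(fδ)/sin δ ≈ 0.968.
p = a·p₁ + b·p₂ ≈ (-0.965, -0.150, -0.217); φ = arcsin(p_z) ≈ -12.52°, λ = atan2(p_y, p_x) ≈ -171.17°.

≈ 13°S, 171°W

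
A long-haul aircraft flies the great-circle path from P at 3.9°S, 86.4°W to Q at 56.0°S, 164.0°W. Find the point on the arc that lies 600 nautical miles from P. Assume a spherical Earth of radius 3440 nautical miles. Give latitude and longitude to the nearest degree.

≈ 12°S, 92°W

Convert each endpoint to a unit vector on the sphere (x = cos φ cos λ, y = cos φ sin λ, z = sin φ).
The central angle between the endpoints is δ = arccos(p₁·p₂) ≈ 1.394 rad (79.9°). The total great-circle distance is δ·R ≈ 1.394 × 3440 ≈ 4794 nmi, so the target fraction is f = 600/4794 ≈ 0.125.
Interpolate at f ≈ 0.125 with slerp weights a = sin((1−f)δ)/sin δ ≈ 0.954, b = sin(fδ)/sin δ ≈ 0.176.
p = a·p₁ + b·p₂ ≈ (-0.035, -0.977, -0.211); φ = arcsin(p_z) ≈ -12.18°, λ = atan2(p_y, p_x) ≈ -92.05°.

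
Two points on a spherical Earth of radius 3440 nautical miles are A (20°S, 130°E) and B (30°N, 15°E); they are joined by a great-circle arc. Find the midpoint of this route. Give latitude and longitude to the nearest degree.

≈ (9°N, 76°E)

From cos δ = sin φ₁ sin φ₂ + cos φ₁ cos φ₂ cos Δλ, the central angle is δ ≈ 2.112 rad (121.0°).
Interpolate at f = 1/2 with slerp weights a = sin((1−f)δ)/sin δ ≈ 1.015, b = sin(fδ)/sin δ ≈ 1.015.
p = a·p₁ + b·p₂ ≈ (0.236, 0.958, 0.160); φ = arcsin(p_z) ≈ 9.23°, λ = atan2(p_y, p_x) ≈ 76.16°.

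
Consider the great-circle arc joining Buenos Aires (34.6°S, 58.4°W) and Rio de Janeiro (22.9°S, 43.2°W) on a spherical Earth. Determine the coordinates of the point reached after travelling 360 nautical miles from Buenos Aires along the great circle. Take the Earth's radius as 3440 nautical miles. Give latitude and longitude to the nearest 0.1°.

Write both endpoints as unit vectors p₁, p₂ with components (cos φ cos λ, cos φ sin λ, sin φ).
The central angle between the endpoints is δ = arccos(p₁·p₂) ≈ 0.309 rad (17.7°). The total great-circle distance is δ·R ≈ 0.309 × 3440 ≈ 1062 nmi, so the target fraction is f = 360/1062 ≈ 0.339.
Interpolate at f ≈ 0.339 with slerp weights a = sin((1−f)δ)/sin δ ≈ 0.667, b = sin(fδ)/sin δ ≈ 0.344.
p = a·p₁ + b·p₂ ≈ (0.519, -0.684, -0.513); φ = arcsin(p_z) ≈ -30.83°, λ = atan2(p_y, p_x) ≈ -52.85°.

≈ 30.8°S, 52.9°W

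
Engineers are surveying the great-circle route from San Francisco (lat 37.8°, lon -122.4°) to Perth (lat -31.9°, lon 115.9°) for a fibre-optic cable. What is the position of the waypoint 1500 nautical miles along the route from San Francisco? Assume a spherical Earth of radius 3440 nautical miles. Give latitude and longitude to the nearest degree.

≈ lat 29°, lon -151°

From cos δ = sin φ₁ sin φ₂ + cos φ₁ cos φ₂ cos Δλ, the central angle is δ ≈ 2.314 rad (132.6°). The total great-circle distance is δ·R ≈ 2.314 × 3440 ≈ 7959 nmi, so the target fraction is f = 1500/7959 ≈ 0.188.
Interpolate at f ≈ 0.188 with slerp weights a = sin((1−f)δ)/sin δ ≈ 1.294, b = sin(fδ)/sin δ ≈ 0.573.
p = a·p₁ + b·p₂ ≈ (-0.761, -0.426, 0.490); φ = arcsin(p_z) ≈ 29.36°, λ = atan2(p_y, p_x) ≈ -150.77°.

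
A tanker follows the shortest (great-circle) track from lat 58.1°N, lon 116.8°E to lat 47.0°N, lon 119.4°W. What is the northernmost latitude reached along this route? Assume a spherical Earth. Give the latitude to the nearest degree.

≈ 71°N

The great circle lies in the plane with unit normal n̂ = (p₁ × p₂)/|p₁ × p₂|.
Here n̂_z ≈ +0.330; the vertex latitude is φ_max = arccos|n̂_z| ≈ 70.7°.
Check via Clairaut: cos φ_max = |cos φ₁| · sin C = cos(58.1°)·sin(38.7°) ≈ 0.330, again giving ≈ 70.7°.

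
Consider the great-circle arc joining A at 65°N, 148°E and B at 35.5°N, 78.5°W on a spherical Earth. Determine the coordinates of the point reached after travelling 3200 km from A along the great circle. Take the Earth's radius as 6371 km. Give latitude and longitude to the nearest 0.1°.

≈ 72.6°N, 127.2°W

Convert each endpoint to a unit vector on the sphere (x = cos φ cos λ, y = cos φ sin λ, z = sin φ).
The central angle between the endpoints is δ = arccos(p₁·p₂) ≈ 1.277 rad (73.2°). The total great-circle distance is δ·R ≈ 1.277 × 6371 ≈ 8137 km, so the target fraction is f = 3200/8137 ≈ 0.393.
Interpolate at f ≈ 0.393 with slerp weights a = sin((1−f)δ)/sin δ ≈ 0.731, b = sin(fδ)/sin δ ≈ 0.503.
p = a·p₁ + b·p₂ ≈ (-0.180, -0.238, 0.954); φ = arcsin(p_z) ≈ 72.65°, λ = atan2(p_y, p_x) ≈ -127.20°.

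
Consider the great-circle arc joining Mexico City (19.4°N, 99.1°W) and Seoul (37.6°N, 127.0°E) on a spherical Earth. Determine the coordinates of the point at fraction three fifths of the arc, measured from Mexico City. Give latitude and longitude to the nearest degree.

≈ 55°N, 173°W

Convert each endpoint to a unit vector on the sphere (x = cos φ cos λ, y = cos φ sin λ, z = sin φ).
The central angle between the endpoints is δ = arccos(p₁·p₂) ≈ 1.892 rad (108.4°).
Interpolate at f = 3/5 with slerp weights a = sin((1−f)δ)/sin δ ≈ 0.723, b = sin(fδ)/sin δ ≈ 0.955.
p = a·p₁ + b·p₂ ≈ (-0.563, -0.069, 0.823); φ = arcsin(p_z) ≈ 55.41°, λ = atan2(p_y, p_x) ≈ -172.99°.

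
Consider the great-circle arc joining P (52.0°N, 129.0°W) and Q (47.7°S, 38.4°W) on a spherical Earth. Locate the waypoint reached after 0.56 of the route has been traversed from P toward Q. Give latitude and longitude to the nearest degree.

≈ (3°S, 77°W)

The haversine formula gives a central angle δ ≈ 2.198 rad (126.0°) between the endpoints.
Interpolate at f = 0.56 with slerp weights a = sin((1−f)δ)/sin δ ≈ 1.017, b = sin(fδ)/sin δ ≈ 1.165.
p = a·p₁ + b·p₂ ≈ (0.220, -0.974, -0.060); φ = arcsin(p_z) ≈ -3.44°, λ = atan2(p_y, p_x) ≈ -77.25°.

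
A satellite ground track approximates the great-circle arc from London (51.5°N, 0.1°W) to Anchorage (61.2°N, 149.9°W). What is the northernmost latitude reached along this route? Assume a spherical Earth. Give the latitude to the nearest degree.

≈ 80°N

The great circle lies in the plane with unit normal n̂ = (p₁ × p₂)/|p₁ × p₂|.
Here n̂_z ≈ -0.167; the vertex latitude is φ_max = arccos|n̂_z| ≈ 80.4°.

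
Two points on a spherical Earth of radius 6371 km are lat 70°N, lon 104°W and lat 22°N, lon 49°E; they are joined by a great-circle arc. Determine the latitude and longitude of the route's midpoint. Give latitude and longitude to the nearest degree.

From cos δ = sin φ₁ sin φ₂ + cos φ₁ cos φ₂ cos Δλ, the central angle is δ ≈ 1.501 rad (86.0°).
Interpolate at f = 1/2 with slerp weights a = sin((1−f)δ)/sin δ ≈ 0.684, b = sin(fδ)/sin δ ≈ 0.684.
p = a·p₁ + b·p₂ ≈ (0.359, 0.252, 0.899); φ = arcsin(p_z) ≈ 63.98°, λ = atan2(p_y, p_x) ≈ 34.99°.

≈ lat 64°N, lon 35°E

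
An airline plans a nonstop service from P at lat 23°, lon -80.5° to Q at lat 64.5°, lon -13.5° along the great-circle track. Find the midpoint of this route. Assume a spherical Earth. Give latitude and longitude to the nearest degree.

≈ lat 48°, lon -60°

Convert each endpoint to a unit vector on the sphere (x = cos φ cos λ, y = cos φ sin λ, z = sin φ).
The central angle between the endpoints is δ = arccos(p₁·p₂) ≈ 1.039 rad (59.5°).
Interpolate at f = 1/2 with slerp weights a = sin((1−f)δ)/sin δ ≈ 0.576, b = sin(fδ)/sin δ ≈ 0.576.
p = a·p₁ + b·p₂ ≈ (0.329, -0.581, 0.745); φ = arcsin(p_z) ≈ 48.14°, λ = atan2(p_y, p_x) ≈ -60.50°.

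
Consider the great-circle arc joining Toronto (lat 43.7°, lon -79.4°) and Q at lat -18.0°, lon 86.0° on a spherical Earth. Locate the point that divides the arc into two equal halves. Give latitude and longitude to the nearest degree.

≈ lat 51°, lon 50°

Write both endpoints as unit vectors p₁, p₂ with components (cos φ cos λ, cos φ sin λ, sin φ).
The central angle between the endpoints is δ = arccos(p₁·p₂) ≈ 2.644 rad (151.5°).
Interpolate at f = 1/2 with slerp weights a = sin((1−f)δ)/sin δ ≈ 2.032, b = sin(fδ)/sin δ ≈ 2.032.
p = a·p₁ + b·p₂ ≈ (0.405, 0.484, 0.776); φ = arcsin(p_z) ≈ 50.88°, λ = atan2(p_y, p_x) ≈ 50.07°.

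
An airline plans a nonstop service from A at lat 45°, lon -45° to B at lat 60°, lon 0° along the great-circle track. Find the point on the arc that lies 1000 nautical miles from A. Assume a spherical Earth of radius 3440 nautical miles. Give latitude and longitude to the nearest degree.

Convert each endpoint to a unit vector on the sphere (x = cos φ cos λ, y = cos φ sin λ, z = sin φ).
The central angle between the endpoints is δ = arccos(p₁·p₂) ≈ 0.531 rad (30.4°). The total great-circle distance is δ·R ≈ 0.531 × 3440 ≈ 1826 nmi, so the target fraction is f = 1000/1826 ≈ 0.548.
Interpolate at f ≈ 0.548 with slerp weights a = sin((1−f)δ)/sin δ ≈ 0.470, b = sin(fδ)/sin δ ≈ 0.566.
p = a·p₁ + b·p₂ ≈ (0.518, -0.235, 0.823); φ = arcsin(p_z) ≈ 55.34°, λ = atan2(p_y, p_x) ≈ -24.39°.

≈ lat 55°, lon -24°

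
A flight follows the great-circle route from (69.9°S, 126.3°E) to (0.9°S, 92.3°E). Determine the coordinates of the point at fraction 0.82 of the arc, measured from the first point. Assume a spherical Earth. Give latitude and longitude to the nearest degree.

≈ (14°S, 95°E)

The haversine formula gives a central angle δ ≈ 1.266 rad (72.6°) between the endpoints.
Interpolate at f = 0.82 with slerp weights a = sin((1−f)δ)/sin δ ≈ 0.237, b = sin(fδ)/sin δ ≈ 0.903.
p = a·p₁ + b·p₂ ≈ (-0.084, 0.968, -0.237); φ = arcsin(p_z) ≈ -13.69°, λ = atan2(p_y, p_x) ≈ 94.99°.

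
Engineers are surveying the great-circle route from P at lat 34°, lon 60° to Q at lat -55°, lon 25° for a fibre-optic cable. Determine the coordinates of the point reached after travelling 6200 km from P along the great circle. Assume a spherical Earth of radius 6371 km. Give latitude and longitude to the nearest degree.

≈ lat -19°, lon 43°

Write both endpoints as unit vectors p₁, p₂ with components (cos φ cos λ, cos φ sin λ, sin φ).
The central angle between the endpoints is δ = arccos(p₁·p₂) ≈ 1.639 rad (93.9°). The total great-circle distance is δ·R ≈ 1.639 × 6371 ≈ 10445 km, so the target fraction is f = 6200/10445 ≈ 0.594.
Interpolate at f ≈ 0.594 with slerp weights a = sin((1−f)δ)/sin δ ≈ 0.619, b = sin(fδ)/sin δ ≈ 0.829.
p = a·p₁ + b·p₂ ≈ (0.688, 0.646, -0.332); φ = arcsin(p_z) ≈ -19.41°, λ = atan2(p_y, p_x) ≈ 43.20°.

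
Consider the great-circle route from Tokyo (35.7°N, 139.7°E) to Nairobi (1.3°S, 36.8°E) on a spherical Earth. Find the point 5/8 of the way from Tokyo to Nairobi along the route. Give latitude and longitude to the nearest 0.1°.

≈ 20.2°N, 68.7°E

From cos δ = sin φ₁ sin φ₂ + cos φ₁ cos φ₂ cos Δλ, the central angle is δ ≈ 1.767 rad (101.2°).
Interpolate at f = 5/8 with slerp weights a = sin((1−f)δ)/sin δ ≈ 0.627, b = sin(fδ)/sin δ ≈ 0.910.
p = a·p₁ + b·p₂ ≈ (0.340, 0.875, 0.345); φ = arcsin(p_z) ≈ 20.20°, λ = atan2(p_y, p_x) ≈ 68.73°.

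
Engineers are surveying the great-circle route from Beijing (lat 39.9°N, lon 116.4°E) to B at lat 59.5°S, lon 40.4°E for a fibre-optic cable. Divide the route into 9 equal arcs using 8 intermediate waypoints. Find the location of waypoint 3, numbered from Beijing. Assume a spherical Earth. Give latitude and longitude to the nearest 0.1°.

≈ lat 5.5°N, lon 95.8°E

Write both endpoints as unit vectors p₁, p₂ with components (cos φ cos λ, cos φ sin λ, sin φ).
The central angle between the endpoints is δ = arccos(p₁·p₂) ≈ 2.047 rad (117.3°).
Interpolate at f = 3/9 with slerp weights a = sin((1−f)δ)/sin δ ≈ 1.101, b = sin(fδ)/sin δ ≈ 0.710.
p = a·p₁ + b·p₂ ≈ (-0.101, 0.990, 0.095); φ = arcsin(p_z) ≈ 5.46°, λ = atan2(p_y, p_x) ≈ 95.85°.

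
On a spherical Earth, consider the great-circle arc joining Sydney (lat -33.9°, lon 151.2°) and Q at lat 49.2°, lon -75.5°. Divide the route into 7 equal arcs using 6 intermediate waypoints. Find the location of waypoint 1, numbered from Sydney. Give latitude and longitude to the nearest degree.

≈ lat -20°, lon 168°

Write both endpoints as unit vectors p₁, p₂ with components (cos φ cos λ, cos φ sin λ, sin φ).
The central angle between the endpoints is δ = arccos(p₁·p₂) ≈ 2.488 rad (142.6°).
Interpolate at f = 1/7 with slerp weights a = sin((1−f)δ)/sin δ ≈ 1.392, b = sin(fδ)/sin δ ≈ 0.573.
p = a·p₁ + b·p₂ ≈ (-0.919, 0.194, -0.343); φ = arcsin(p_z) ≈ -20.06°, λ = atan2(p_y, p_x) ≈ 168.05°.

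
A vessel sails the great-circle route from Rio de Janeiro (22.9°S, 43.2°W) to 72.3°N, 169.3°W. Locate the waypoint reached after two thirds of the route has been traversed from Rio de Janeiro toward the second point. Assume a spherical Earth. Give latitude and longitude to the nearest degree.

≈ 55°N, 73°W

The haversine formula gives a central angle δ ≈ 2.136 rad (122.4°) between the endpoints.
Interpolate at f = 2/3 with slerp weights a = sin((1−f)δ)/sin δ ≈ 0.774, b = sin(fδ)/sin δ ≈ 1.172.
p = a·p₁ + b·p₂ ≈ (0.170, -0.554, 0.815); φ = arcsin(p_z) ≈ 54.59°, λ = atan2(p_y, p_x) ≈ -72.98°.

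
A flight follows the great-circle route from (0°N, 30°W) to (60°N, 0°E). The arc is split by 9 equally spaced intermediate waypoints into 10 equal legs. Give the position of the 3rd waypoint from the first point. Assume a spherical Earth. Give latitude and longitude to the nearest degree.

From cos δ = sin φ₁ sin φ₂ + cos φ₁ cos φ₂ cos Δλ, the central angle is δ ≈ 1.123 rad (64.3°).
Interpolate at f = 3/10 with slerp weights a = sin((1−f)δ)/sin δ ≈ 0.785, b = sin(fδ)/sin δ ≈ 0.367.
p = a·p₁ + b·p₂ ≈ (0.863, -0.392, 0.318); φ = arcsin(p_z) ≈ 18.52°, λ = atan2(p_y, p_x) ≈ -24.45°.

≈ (19°N, 24°W)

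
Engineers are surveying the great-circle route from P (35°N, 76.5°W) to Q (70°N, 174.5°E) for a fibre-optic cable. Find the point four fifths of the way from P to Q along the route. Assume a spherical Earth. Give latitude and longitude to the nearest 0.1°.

≈ (72.6°N, 146.0°W)

From cos δ = sin φ₁ sin φ₂ + cos φ₁ cos φ₂ cos Δλ, the central angle is δ ≈ 1.107 rad (63.4°).
Interpolate at f = 4/5 with slerp weights a = sin((1−f)δ)/sin δ ≈ 0.245, b = sin(fδ)/sin δ ≈ 0.866.
p = a·p₁ + b·p₂ ≈ (-0.248, -0.167, 0.954); φ = arcsin(p_z) ≈ 72.61°, λ = atan2(p_y, p_x) ≈ -146.00°.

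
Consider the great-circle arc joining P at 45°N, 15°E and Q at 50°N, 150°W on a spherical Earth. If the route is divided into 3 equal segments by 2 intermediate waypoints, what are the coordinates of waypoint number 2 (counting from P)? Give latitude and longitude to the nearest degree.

≈ 77°N, 128°W

From cos δ = sin φ₁ sin φ₂ + cos φ₁ cos φ₂ cos Δλ, the central angle is δ ≈ 1.468 rad (84.1°).
Interpolate at f = 2/3 with slerp weights a = sin((1−f)δ)/sin δ ≈ 0.473, b = sin(fδ)/sin δ ≈ 0.834.
p = a·p₁ + b·p₂ ≈ (-0.142, -0.182, 0.973); φ = arcsin(p_z) ≈ 76.69°, λ = atan2(p_y, p_x) ≈ -127.94°.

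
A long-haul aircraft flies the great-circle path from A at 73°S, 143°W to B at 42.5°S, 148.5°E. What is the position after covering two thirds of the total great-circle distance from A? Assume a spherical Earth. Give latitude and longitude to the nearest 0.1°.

≈ 55.5°S, 158.6°E

Write both endpoints as unit vectors p₁, p₂ with components (cos φ cos λ, cos φ sin λ, sin φ).
The central angle between the endpoints is δ = arccos(p₁·p₂) ≈ 0.760 rad (43.5°).
Interpolate at f = 2/3 with slerp weights a = sin((1−f)δ)/sin δ ≈ 0.364, b = sin(fδ)/sin δ ≈ 0.704.
p = a·p₁ + b·p₂ ≈ (-0.528, 0.207, -0.824); φ = arcsin(p_z) ≈ -55.46°, λ = atan2(p_y, p_x) ≈ 158.55°.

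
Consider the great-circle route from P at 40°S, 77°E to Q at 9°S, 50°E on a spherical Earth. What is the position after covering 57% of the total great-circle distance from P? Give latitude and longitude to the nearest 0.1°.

Convert each endpoint to a unit vector on the sphere (x = cos φ cos λ, y = cos φ sin λ, z = sin φ).
The central angle between the endpoints is δ = arccos(p₁·p₂) ≈ 0.685 rad (39.2°).
Interpolate at f = 0.57 with slerp weights a = sin((1−f)δ)/sin δ ≈ 0.459, b = sin(fδ)/sin δ ≈ 0.602.
p = a·p₁ + b·p₂ ≈ (0.461, 0.798, -0.389); φ = arcsin(p_z) ≈ -22.89°, λ = atan2(p_y, p_x) ≈ 59.97°.

≈ 22.9°S, 60.0°E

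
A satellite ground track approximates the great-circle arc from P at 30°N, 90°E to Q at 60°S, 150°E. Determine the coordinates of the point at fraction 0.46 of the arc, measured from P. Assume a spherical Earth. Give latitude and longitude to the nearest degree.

From cos δ = sin φ₁ sin φ₂ + cos φ₁ cos φ₂ cos Δλ, the central angle is δ ≈ 1.789 rad (102.5°).
Interpolate at f = 0.46 with slerp weights a = sin((1−f)δ)/sin δ ≈ 0.843, b = sin(fδ)/sin δ ≈ 0.751.
p = a·p₁ + b·p₂ ≈ (-0.325, 0.917, -0.229); φ = arcsin(p_z) ≈ -13.24°, λ = atan2(p_y, p_x) ≈ 109.52°.

≈ 13°S, 110°E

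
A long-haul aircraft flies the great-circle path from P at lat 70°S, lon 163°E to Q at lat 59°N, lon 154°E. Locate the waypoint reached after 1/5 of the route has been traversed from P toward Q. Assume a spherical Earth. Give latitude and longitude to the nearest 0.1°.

≈ lat 44.2°S, lon 159.4°E

The haversine formula gives a central angle δ ≈ 2.254 rad (129.2°) between the endpoints.
Interpolate at f = 1/5 with slerp weights a = sin((1−f)δ)/sin δ ≈ 1.255, b = sin(fδ)/sin δ ≈ 0.562.
p = a·p₁ + b·p₂ ≈ (-0.671, 0.252, -0.698); φ = arcsin(p_z) ≈ -44.23°, λ = atan2(p_y, p_x) ≈ 159.38°.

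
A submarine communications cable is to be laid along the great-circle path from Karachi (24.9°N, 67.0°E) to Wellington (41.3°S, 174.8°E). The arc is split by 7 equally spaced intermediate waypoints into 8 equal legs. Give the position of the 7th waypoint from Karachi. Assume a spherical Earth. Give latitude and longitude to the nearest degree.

Write both endpoints as unit vectors p₁, p₂ with components (cos φ cos λ, cos φ sin λ, sin φ).
The central angle between the endpoints is δ = arccos(p₁·p₂) ≈ 2.079 rad (119.1°).
Interpolate at f = 7/8 with slerp weights a = sin((1−f)δ)/sin δ ≈ 0.294, b = sin(fδ)/sin δ ≈ 1.109.
p = a·p₁ + b·p₂ ≈ (-0.726, 0.321, -0.608); φ = arcsin(p_z) ≈ -37.47°, λ = atan2(p_y, p_x) ≈ 156.14°.

≈ 37°S, 156°E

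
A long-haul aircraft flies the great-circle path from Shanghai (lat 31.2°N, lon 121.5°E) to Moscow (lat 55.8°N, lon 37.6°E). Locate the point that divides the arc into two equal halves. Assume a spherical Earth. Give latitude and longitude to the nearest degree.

Write both endpoints as unit vectors p₁, p₂ with components (cos φ cos λ, cos φ sin λ, sin φ).
The central angle between the endpoints is δ = arccos(p₁·p₂) ≈ 1.071 rad (61.3°).
Interpolate at f = 1/2 with slerp weights a = sin((1−f)δ)/sin δ ≈ 0.581, b = sin(fδ)/sin δ ≈ 0.581.
p = a·p₁ + b·p₂ ≈ (-0.001, 0.623, 0.782); φ = arcsin(p_z) ≈ 51.44°, λ = atan2(p_y, p_x) ≈ 90.09°.

≈ lat 51°N, lon 90°E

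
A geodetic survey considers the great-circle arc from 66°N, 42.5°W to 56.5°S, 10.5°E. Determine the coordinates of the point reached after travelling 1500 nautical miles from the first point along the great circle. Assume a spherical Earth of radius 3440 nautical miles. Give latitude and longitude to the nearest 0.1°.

≈ 43.3°N, 23.3°W

Convert each endpoint to a unit vector on the sphere (x = cos φ cos λ, y = cos φ sin λ, z = sin φ).
The central angle between the endpoints is δ = arccos(p₁·p₂) ≈ 2.248 rad (128.8°). The total great-circle distance is δ·R ≈ 2.248 × 3440 ≈ 7733 nmi, so the target fraction is f = 1500/7733 ≈ 0.194.
Interpolate at f ≈ 0.194 with slerp weights a = sin((1−f)δ)/sin δ ≈ 1.246, b = sin(fδ)/sin δ ≈ 0.542.
p = a·p₁ + b·p₂ ≈ (0.668, -0.288, 0.686); φ = arcsin(p_z) ≈ 43.35°, λ = atan2(p_y, p_x) ≈ -23.32°.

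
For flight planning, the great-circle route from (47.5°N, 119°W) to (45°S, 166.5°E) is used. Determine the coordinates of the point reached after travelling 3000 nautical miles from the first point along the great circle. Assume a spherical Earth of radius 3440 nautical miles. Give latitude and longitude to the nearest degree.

≈ (7°N, 154°W)

Convert each endpoint to a unit vector on the sphere (x = cos φ cos λ, y = cos φ sin λ, z = sin φ).
The central angle between the endpoints is δ = arccos(p₁·p₂) ≈ 1.975 rad (113.2°). The total great-circle distance is δ·R ≈ 1.975 × 3440 ≈ 6795 nmi, so the target fraction is f = 3000/6795 ≈ 0.441.
Interpolate at f ≈ 0.441 with slerp weights a = sin((1−f)δ)/sin δ ≈ 0.971, b = sin(fδ)/sin δ ≈ 0.833.
p = a·p₁ + b·p₂ ≈ (-0.891, -0.436, 0.127); φ = arcsin(p_z) ≈ 7.30°, λ = atan2(p_y, p_x) ≈ -153.90°.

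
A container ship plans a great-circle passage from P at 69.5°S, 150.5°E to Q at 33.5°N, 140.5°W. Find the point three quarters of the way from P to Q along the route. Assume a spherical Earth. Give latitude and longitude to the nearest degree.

≈ 6°N, 150°W

Write both endpoints as unit vectors p₁, p₂ with components (cos φ cos λ, cos φ sin λ, sin φ).
The central angle between the endpoints is δ = arccos(p₁·p₂) ≈ 1.996 rad (114.4°).
Interpolate at f = 3/4 with slerp weights a = sin((1−f)δ)/sin δ ≈ 0.525, b = sin(fδ)/sin δ ≈ 1.095.
p = a·p₁ + b·p₂ ≈ (-0.864, -0.490, 0.112); φ = arcsin(p_z) ≈ 6.44°, λ = atan2(p_y, p_x) ≈ -150.45°.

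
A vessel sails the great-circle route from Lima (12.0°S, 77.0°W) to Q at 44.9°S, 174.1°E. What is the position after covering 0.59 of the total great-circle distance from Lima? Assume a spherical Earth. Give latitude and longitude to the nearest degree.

Convert each endpoint to a unit vector on the sphere (x = cos φ cos λ, y = cos φ sin λ, z = sin φ).
The central angle between the endpoints is δ = arccos(p₁·p₂) ≈ 1.649 rad (94.5°).
Interpolate at f = 0.59 with slerp weights a = sin((1−f)δ)/sin δ ≈ 0.627, b = sin(fδ)/sin δ ≈ 0.829.
p = a·p₁ + b·p₂ ≈ (-0.446, -0.538, -0.716); φ = arcsin(p_z) ≈ -45.69°, λ = atan2(p_y, p_x) ≈ -129.67°.

≈ 46°S, 130°W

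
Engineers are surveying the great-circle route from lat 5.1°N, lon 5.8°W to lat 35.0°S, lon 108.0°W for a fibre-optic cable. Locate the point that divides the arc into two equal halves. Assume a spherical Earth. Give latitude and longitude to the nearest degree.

Convert each endpoint to a unit vector on the sphere (x = cos φ cos λ, y = cos φ sin λ, z = sin φ).
The central angle between the endpoints is δ = arccos(p₁·p₂) ≈ 1.796 rad (102.9°).
Interpolate at f = 1/2 with slerp weights a = sin((1−f)δ)/sin δ ≈ 0.802, b = sin(fδ)/sin δ ≈ 0.802.
p = a·p₁ + b·p₂ ≈ (0.592, -0.706, -0.389); φ = arcsin(p_z) ≈ -22.89°, λ = atan2(p_y, p_x) ≈ -50.01°.

≈ lat 23°S, lon 50°W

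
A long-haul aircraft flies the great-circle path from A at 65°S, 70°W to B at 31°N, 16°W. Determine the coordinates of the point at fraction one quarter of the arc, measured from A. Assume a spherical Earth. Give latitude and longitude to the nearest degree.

Write both endpoints as unit vectors p₁, p₂ with components (cos φ cos λ, cos φ sin λ, sin φ).
The central angle between the endpoints is δ = arccos(p₁·p₂) ≈ 1.827 rad (104.7°).
Interpolate at f = 1/4 with slerp weights a = sin((1−f)δ)/sin δ ≈ 1.013, b = sin(fδ)/sin δ ≈ 0.456.
p = a·p₁ + b·p₂ ≈ (0.522, -0.510, -0.683); φ = arcsin(p_z) ≈ -43.11°, λ = atan2(p_y, p_x) ≈ -44.33°.

≈ 43°S, 44°W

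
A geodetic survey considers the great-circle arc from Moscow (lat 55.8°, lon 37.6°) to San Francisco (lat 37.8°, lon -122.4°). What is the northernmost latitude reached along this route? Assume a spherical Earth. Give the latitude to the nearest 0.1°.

The great circle lies in the plane with unit normal n̂ = (p₁ × p₂)/|p₁ × p₂|.
Here n̂_z ≈ -0.153; the vertex latitude is φ_max = arccos|n̂_z| ≈ 81.2°.
Check via Clairaut: cos φ_max = |cos φ₁| · sin C = cos(55.8°)·sin(15.7°) ≈ 0.153, again giving ≈ 81.2°.

≈ 81.2°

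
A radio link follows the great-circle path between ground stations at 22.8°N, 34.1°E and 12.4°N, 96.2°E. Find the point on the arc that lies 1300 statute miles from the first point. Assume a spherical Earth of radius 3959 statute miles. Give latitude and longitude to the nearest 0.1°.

≈ 22.0°N, 54.4°E

Convert each endpoint to a unit vector on the sphere (x = cos φ cos λ, y = cos φ sin λ, z = sin φ).
The central angle between the endpoints is δ = arccos(p₁·p₂) ≈ 1.042 rad (59.7°). The total great-circle distance is δ·R ≈ 1.042 × 3959 ≈ 4125 mi, so the target fraction is f = 1300/4125 ≈ 0.315.
Interpolate at f ≈ 0.315 with slerp weights a = sin((1−f)δ)/sin δ ≈ 0.758, b = sin(fδ)/sin δ ≈ 0.374.
p = a·p₁ + b·p₂ ≈ (0.539, 0.754, 0.374); φ = arcsin(p_z) ≈ 21.96°, λ = atan2(p_y, p_x) ≈ 54.44°.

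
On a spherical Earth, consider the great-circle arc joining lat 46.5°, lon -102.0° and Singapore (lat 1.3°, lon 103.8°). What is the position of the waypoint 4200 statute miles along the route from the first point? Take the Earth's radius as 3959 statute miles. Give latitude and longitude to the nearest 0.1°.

Convert each endpoint to a unit vector on the sphere (x = cos φ cos λ, y = cos φ sin λ, z = sin φ).
The central angle between the endpoints is δ = arccos(p₁·p₂) ≈ 2.218 rad (127.1°). The total great-circle distance is δ·R ≈ 2.218 × 3959 ≈ 8782 mi, so the target fraction is f = 4200/8782 ≈ 0.478.
Interpolate at f ≈ 0.478 with slerp weights a = sin((1−f)δ)/sin δ ≈ 1.148, b = sin(fδ)/sin δ ≈ 1.094.
p = a·p₁ + b·p₂ ≈ (-0.425, 0.289, 0.858); φ = arcsin(p_z) ≈ 59.05°, λ = atan2(p_y, p_x) ≈ 145.77°.

≈ lat 59.0°, lon 145.8°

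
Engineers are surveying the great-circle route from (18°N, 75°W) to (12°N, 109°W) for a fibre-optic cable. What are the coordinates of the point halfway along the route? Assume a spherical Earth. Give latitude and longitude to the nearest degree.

≈ (16°N, 92°W)

The haversine formula gives a central angle δ ≈ 0.582 rad (33.3°) between the endpoints.
Interpolate at f = 1/2 with slerp weights a = sin((1−f)δ)/sin δ ≈ 0.522, b = sin(fδ)/sin δ ≈ 0.522.
p = a·p₁ + b·p₂ ≈ (-0.038, -0.962, 0.270); φ = arcsin(p_z) ≈ 15.65°, λ = atan2(p_y, p_x) ≈ -92.25°.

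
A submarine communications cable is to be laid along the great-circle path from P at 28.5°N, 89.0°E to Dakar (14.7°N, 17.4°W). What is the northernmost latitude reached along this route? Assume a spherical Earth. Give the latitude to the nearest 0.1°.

The great circle lies in the plane with unit normal n̂ = (p₁ × p₂)/|p₁ × p₂|.
Here n̂_z ≈ -0.821; the vertex latitude is φ_max = arccos|n̂_z| ≈ 34.8°.

≈ 34.8°N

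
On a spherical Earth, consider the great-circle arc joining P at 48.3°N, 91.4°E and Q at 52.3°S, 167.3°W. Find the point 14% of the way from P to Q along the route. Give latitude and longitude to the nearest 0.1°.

Convert each endpoint to a unit vector on the sphere (x = cos φ cos λ, y = cos φ sin λ, z = sin φ).
The central angle between the endpoints is δ = arccos(p₁·p₂) ≈ 2.306 rad (132.1°).
Interpolate at f = 0.14 with slerp weights a = sin((1−f)δ)/sin δ ≈ 1.235, b = sin(fδ)/sin δ ≈ 0.428.
p = a·p₁ + b·p₂ ≈ (-0.275, 0.764, 0.584); φ = arcsin(p_z) ≈ 35.72°, λ = atan2(p_y, p_x) ≈ 109.81°.

≈ 35.7°N, 109.8°E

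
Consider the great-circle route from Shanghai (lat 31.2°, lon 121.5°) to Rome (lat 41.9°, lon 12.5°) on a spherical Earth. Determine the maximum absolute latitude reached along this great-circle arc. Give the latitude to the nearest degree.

≈ 53°

The great circle lies in the plane with unit normal n̂ = (p₁ × p₂)/|p₁ × p₂|.
Here n̂_z ≈ -0.608; the vertex latitude is φ_max = arccos|n̂_z| ≈ 52.6°.
Check via Clairaut: cos φ_max = |cos φ₁| · sin C = cos(31.2°)·sin(45.3°) ≈ 0.608, again giving ≈ 52.6°.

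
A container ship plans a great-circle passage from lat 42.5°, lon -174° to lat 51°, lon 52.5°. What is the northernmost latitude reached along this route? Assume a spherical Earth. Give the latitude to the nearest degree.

≈ 70°

The great circle lies in the plane with unit normal n̂ = (p₁ × p₂)/|p₁ × p₂|.
Here n̂_z ≈ -0.344; the vertex latitude is φ_max = arccos|n̂_z| ≈ 69.9°.
Check via Clairaut: cos φ_max = |cos φ₁| · sin C = cos(42.5°)·sin(27.8°) ≈ 0.344, again giving ≈ 69.9°.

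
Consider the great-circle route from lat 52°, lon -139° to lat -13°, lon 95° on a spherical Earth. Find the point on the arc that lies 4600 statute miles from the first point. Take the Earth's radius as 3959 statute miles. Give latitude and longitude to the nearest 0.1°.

≈ lat 31.4°, lon 129.5°

Write both endpoints as unit vectors p₁, p₂ with components (cos φ cos λ, cos φ sin λ, sin φ).
The central angle between the endpoints is δ = arccos(p₁·p₂) ≈ 2.129 rad (122.0°). The total great-circle distance is δ·R ≈ 2.129 × 3959 ≈ 8430 mi, so the target fraction is f = 4600/8430 ≈ 0.546.
Interpolate at f ≈ 0.546 with slerp weights a = sin((1−f)δ)/sin δ ≈ 0.971, b = sin(fδ)/sin δ ≈ 1.082.
p = a·p₁ + b·p₂ ≈ (-0.543, 0.658, 0.522); φ = arcsin(p_z) ≈ 31.44°, λ = atan2(p_y, p_x) ≈ 129.53°.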